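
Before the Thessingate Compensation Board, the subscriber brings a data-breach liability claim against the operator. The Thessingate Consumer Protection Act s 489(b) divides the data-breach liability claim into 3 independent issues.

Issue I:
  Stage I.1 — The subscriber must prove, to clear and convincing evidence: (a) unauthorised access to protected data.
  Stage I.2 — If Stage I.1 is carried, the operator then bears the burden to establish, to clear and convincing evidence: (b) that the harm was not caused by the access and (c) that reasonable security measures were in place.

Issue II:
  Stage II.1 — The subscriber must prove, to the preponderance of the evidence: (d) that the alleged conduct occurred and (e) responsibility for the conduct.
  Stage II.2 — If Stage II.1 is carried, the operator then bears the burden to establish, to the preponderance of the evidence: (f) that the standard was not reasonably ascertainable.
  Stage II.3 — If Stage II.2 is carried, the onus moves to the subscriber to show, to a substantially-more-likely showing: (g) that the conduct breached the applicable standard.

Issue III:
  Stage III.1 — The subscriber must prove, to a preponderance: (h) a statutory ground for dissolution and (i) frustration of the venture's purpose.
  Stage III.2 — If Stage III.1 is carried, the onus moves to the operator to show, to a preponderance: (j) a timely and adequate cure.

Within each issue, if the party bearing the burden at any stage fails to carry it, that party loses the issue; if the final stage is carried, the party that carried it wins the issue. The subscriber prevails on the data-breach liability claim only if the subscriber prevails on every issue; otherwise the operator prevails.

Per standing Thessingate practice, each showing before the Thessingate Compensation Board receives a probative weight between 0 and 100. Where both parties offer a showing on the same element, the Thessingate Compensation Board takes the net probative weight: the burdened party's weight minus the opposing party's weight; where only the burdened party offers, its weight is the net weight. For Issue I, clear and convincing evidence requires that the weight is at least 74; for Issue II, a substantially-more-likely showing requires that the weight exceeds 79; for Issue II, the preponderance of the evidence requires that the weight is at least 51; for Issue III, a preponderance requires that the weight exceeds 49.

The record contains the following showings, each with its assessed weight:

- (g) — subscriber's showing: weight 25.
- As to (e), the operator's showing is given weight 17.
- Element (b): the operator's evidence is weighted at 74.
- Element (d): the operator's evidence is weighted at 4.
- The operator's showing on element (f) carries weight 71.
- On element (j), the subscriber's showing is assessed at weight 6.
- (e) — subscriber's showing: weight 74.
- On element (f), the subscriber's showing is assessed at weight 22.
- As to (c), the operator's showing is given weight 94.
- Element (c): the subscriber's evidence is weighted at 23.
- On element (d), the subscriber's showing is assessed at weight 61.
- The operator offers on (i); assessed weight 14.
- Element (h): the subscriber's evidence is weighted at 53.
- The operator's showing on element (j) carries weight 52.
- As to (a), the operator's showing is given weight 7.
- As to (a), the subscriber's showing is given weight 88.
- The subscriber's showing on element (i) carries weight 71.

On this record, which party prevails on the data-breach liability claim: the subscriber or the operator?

— Issue I —
At Stage I.1 the subscriber must meet clear and convincing evidence (weight is at least 74): on (a) the weight is 88 less the opposing 7 gives net 81, ≥ 74, so (a) meets the standard.
  All elements met. The burden passes to the operator.
At Stage I.2 the operator must meet clear and convincing evidence (weight is at least 74): on (b) the weight is 74, ≥ 74, so (b) meets the standard; on (c) the weight is 94 less the opposing 23 gives net 71, which does not reach 74, so (c) does not meet the standard.
  Not every element is met, so the operator fails to carry Stage I.2.
The subscriber prevails on this issue.
— Issue II —
At Stage II.1 the subscriber must meet the preponderance of the evidence (weight is at least 51): on (d) the weight is 61 less the opposing 4 gives net 57, which does reach 51, so (d) meets the standard; on (e) the weight is 74 less the opposing 17 gives net 57, which does reach 51, so (e) meets the standard.
  Stage II.1 is satisfied; the onus moves to the operator.
At Stage II.2 the operator must meet the preponderance of the evidence (weight is at least 51): on (f) the weight is 71 less the opposing 22 gives net 49, which does not reach 51, so (f) does not meet the standard.
  Stage II.2 not carried; the operator fails its burden.
The analysis ends at Stage II.2; the subscriber prevails on this issue.
— Issue III —
At Stage III.1 the subscriber must meet a preponderance (weight exceeds 49): on (h) the weight is 53, > 49, so (h) meets the standard; on (i) the weight is 71 less the opposing 14 gives net 57, > 49, so (i) meets the standard.
  All elements met. The burden passes to the operator.
At Stage III.2 the operator must meet a preponderance (weight exceeds 49): on (j) the weight is 52 less the opposing 6 gives net 46, ≤ 49, so (j) does not meet the standard.
  Not every element is met, so the operator fails to carry Stage III.2.
So the subscriber prevails on this issue.
Per-issue: Issue I → subscriber; Issue II → subscriber; Issue III → subscriber. The subscriber must prevail on every issue; overall, the subscriber prevails.

subscriber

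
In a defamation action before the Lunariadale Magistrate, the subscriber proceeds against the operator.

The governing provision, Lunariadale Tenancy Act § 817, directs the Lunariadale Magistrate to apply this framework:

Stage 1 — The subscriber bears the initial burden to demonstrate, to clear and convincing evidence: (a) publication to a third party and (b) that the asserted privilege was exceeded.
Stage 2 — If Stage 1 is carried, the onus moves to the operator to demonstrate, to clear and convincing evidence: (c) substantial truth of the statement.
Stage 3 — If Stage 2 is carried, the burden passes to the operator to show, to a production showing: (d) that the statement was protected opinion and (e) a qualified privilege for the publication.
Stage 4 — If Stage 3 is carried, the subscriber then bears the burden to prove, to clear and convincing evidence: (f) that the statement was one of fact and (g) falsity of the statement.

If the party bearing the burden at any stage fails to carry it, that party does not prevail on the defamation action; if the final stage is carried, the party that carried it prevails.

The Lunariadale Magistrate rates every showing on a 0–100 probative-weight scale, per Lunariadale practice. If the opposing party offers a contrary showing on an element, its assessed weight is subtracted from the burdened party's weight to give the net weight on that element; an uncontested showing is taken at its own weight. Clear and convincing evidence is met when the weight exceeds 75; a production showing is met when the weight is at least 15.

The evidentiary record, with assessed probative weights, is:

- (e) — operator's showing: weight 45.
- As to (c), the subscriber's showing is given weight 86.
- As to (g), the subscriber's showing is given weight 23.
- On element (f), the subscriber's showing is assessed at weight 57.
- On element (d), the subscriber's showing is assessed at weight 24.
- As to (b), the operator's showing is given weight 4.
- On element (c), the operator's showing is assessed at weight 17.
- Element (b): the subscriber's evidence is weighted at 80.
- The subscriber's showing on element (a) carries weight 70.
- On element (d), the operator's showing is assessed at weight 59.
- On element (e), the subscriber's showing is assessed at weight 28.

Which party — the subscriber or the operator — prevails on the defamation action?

Stage 1 (subscriber, clear and convincing evidence, weight exceeds 75): (a) 70 ≤ 75 — fails; (b) net 80−4=76 > 75 — meets.
  The subscriber does not carry Stage 1.
The analysis ends at Stage 1; the operator prevails.

operator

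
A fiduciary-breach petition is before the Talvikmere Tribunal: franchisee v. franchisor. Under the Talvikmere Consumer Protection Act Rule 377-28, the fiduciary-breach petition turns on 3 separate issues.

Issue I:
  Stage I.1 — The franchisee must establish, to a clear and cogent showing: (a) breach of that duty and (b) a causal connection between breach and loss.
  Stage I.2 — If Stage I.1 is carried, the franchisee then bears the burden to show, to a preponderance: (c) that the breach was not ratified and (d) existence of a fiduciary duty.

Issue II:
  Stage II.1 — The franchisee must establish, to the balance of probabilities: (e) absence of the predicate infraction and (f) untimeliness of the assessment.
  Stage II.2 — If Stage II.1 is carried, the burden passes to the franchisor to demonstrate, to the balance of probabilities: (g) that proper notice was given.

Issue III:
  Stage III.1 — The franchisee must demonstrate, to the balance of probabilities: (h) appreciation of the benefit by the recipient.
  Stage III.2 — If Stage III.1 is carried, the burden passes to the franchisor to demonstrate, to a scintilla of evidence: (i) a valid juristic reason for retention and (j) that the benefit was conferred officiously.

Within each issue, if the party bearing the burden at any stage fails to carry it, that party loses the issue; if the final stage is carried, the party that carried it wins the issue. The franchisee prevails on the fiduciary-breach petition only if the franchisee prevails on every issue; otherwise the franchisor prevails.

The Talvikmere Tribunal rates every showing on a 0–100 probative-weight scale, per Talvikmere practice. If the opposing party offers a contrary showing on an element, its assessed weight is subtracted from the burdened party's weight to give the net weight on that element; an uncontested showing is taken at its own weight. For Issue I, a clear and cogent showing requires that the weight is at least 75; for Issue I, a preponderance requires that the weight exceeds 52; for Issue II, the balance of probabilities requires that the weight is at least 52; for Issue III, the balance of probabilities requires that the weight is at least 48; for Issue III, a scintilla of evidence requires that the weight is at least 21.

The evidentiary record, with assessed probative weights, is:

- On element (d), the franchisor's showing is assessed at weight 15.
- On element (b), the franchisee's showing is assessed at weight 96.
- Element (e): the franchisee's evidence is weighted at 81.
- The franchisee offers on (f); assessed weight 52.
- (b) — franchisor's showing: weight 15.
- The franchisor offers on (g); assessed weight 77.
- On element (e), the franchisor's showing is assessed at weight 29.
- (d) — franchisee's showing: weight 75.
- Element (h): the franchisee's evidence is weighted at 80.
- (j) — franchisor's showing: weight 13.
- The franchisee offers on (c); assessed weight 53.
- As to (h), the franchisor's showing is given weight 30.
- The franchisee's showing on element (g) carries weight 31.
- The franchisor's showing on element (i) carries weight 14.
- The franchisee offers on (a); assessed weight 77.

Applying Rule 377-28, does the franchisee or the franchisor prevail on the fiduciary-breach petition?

franchisee

— Issue I —
Stage I.1 (franchisee, a clear and cogent showing, weight is at least 75): (a) 77 ≥ 75 — meets; (b) net 96−15=81 ≥ 75 — meets.
  All elements met. The franchisee retains the burden for Stage I.2.
Stage I.2 (franchisee, a preponderance, weight exceeds 52): (c) 53 > 52 — meets; (d) net 75−15=60 > 52 — meets.
  All elements met at the final stage.
All stages carried — the franchisee prevails on this issue.
— Issue II —
Stage II.1 — burden on franchisee; standard: the balance of probabilities (weight is at least 52).
    (e): 81 − 29 = 52 ≥ 52 [met]
    (f): 52 ≥ 52 [met]
  Stage II.1 carried; the burden shifts to the franchisor.
Stage II.2 — burden on franchisor; standard: the balance of probabilities (weight is at least 52).
    (g): 77 − 31 = 46 < 52 [not met]
  Stage II.2 not carried; the franchisor fails its burden.
The franchisee prevails on this issue.
— Issue III —
Stage III.1 — burden on franchisee; standard: the balance of probabilities (weight is at least 48).
    (h): 80 − 30 = 50 ≥ 48 [met]
  The franchisee carries Stage III.1; the franchisor now bears the burden.
Stage III.2 — burden on franchisor; standard: a scintilla of evidence (weight is at least 21).
    (i): 14 < 21 [not met]
    (j): 13 < 21 [not met]
  Not every element is met, so the franchisor fails to carry Stage III.2.
So the franchisee prevails on this issue.
Per-issue: Issue I → franchisee; Issue II → franchisee; Issue III → franchisee. The franchisee must prevail on every issue; overall, the franchisee prevails.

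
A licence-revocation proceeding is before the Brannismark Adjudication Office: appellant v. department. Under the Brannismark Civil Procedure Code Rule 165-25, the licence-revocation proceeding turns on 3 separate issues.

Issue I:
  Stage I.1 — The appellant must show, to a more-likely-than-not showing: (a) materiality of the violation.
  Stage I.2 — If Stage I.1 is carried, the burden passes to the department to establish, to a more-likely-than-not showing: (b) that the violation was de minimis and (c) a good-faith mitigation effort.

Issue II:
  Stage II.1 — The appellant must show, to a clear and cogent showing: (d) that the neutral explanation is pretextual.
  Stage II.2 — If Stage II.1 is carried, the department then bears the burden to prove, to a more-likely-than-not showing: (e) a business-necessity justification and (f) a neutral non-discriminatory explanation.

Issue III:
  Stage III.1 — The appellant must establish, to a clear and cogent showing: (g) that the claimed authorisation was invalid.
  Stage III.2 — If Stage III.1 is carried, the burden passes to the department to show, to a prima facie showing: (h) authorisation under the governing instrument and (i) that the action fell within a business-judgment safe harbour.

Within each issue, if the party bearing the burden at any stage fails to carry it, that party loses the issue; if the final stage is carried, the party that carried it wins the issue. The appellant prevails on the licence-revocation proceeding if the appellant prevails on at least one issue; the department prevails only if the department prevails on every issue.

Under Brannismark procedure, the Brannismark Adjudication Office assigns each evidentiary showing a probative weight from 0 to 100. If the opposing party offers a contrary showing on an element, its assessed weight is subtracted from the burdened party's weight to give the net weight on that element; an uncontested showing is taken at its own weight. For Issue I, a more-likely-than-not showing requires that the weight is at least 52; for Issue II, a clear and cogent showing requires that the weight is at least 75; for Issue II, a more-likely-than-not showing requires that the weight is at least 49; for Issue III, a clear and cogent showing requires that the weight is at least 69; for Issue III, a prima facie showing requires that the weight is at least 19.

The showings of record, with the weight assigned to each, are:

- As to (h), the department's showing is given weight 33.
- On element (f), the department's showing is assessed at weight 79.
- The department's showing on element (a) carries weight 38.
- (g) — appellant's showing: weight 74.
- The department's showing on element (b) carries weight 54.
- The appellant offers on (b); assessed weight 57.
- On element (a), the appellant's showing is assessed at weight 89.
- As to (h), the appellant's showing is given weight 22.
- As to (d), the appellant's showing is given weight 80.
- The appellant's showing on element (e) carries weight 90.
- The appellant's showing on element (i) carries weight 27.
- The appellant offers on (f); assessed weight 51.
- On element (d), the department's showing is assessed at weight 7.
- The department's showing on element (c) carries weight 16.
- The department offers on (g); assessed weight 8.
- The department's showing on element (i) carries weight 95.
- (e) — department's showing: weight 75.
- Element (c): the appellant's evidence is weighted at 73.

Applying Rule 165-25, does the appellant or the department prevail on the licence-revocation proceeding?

department

— Issue I —
Stage I.1 (appellant, a more-likely-than-not showing, weight is at least 52): (a) net 89−38=51 < 52 — fails.
  The appellant does not carry Stage I.1.
The department prevails on this issue.
— Issue II —
At Stage II.1 the appellant must meet a clear and cogent showing (weight is at least 75): on (d) the weight is 80 less the opposing 7 gives net 73, which does not reach 75, so (d) does not meet the standard.
  Stage II.1 not carried; the appellant fails its burden.
So the department prevails on this issue.
— Issue III —
At Stage III.1 the appellant must meet a clear and cogent showing (weight is at least 69): on (g) the weight is 74 less the opposing 8 gives net 66, which does not reach 69, so (g) does not meet the standard.
  The appellant does not carry Stage III.1.
So the department prevails on this issue.
Per-issue: Issue I → department; Issue II → department; Issue III → department. The appellant must prevail on at least one issue; overall, the department prevails.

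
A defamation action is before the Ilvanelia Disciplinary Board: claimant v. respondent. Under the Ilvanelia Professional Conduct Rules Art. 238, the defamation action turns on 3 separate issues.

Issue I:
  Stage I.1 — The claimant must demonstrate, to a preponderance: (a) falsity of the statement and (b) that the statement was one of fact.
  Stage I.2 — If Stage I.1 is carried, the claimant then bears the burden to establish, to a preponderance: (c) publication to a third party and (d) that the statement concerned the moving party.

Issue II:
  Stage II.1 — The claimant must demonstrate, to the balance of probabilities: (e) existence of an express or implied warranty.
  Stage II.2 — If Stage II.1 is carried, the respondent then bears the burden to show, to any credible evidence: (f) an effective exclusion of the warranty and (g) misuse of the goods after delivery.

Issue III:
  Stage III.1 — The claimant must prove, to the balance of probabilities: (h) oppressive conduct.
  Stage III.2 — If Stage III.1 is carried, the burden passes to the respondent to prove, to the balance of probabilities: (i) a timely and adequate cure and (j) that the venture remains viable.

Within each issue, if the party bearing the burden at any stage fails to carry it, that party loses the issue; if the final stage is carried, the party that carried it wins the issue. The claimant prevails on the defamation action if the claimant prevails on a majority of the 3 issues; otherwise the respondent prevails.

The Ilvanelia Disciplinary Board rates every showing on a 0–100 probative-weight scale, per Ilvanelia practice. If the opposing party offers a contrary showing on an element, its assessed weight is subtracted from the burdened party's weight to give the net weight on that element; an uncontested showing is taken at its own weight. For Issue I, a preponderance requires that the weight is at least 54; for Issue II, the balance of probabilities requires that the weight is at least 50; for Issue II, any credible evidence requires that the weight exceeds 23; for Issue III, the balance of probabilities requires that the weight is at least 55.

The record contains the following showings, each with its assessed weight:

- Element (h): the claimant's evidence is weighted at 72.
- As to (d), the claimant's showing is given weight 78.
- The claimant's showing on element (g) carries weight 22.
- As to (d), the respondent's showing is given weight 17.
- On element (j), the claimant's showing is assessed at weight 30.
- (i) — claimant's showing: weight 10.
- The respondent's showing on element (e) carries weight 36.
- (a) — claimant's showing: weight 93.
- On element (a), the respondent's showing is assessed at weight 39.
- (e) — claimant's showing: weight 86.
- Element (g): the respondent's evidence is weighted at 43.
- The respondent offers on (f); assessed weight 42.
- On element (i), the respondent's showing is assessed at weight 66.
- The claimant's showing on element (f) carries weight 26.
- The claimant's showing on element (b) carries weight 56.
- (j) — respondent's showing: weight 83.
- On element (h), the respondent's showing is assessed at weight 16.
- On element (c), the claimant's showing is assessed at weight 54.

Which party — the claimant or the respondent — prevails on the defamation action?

— Issue I —
Stage I.1 (claimant, a preponderance, weight is at least 54): (a) net 93−39=54 ≥ 54 — meets; (b) 56 ≥ 54 — meets.
  Stage I.1 carried; the burden remains with the claimant.
Stage I.2 (claimant, a preponderance, weight is at least 54): (c) 54 ≥ 54 — meets; (d) net 78−17=61 ≥ 54 — meets.
  Stage I.2 carried; the final stage is satisfied.
With every stage satisfied, the claimant prevails on this issue.
— Issue II —
Stage II.1 (claimant, the balance of probabilities, weight is at least 50): (e) net 86−36=50 ≥ 50 — meets.
  Stage II.1 is satisfied; the onus moves to the respondent.
Stage II.2 (respondent, any credible evidence, weight exceeds 23): (f) net 42−26=16 ≤ 23 — fails; (g) net 43−22=21 ≤ 23 — fails.
  Stage II.2 not carried; the respondent fails its burden.
The claimant prevails on this issue.
— Issue III —
Stage III.1 — burden on claimant; standard: the balance of probabilities (weight is at least 55).
    (h): 72 − 16 = 56 ≥ 55 [met]
  All elements met. The burden passes to the respondent.
Stage III.2 — burden on respondent; standard: the balance of probabilities (weight is at least 55).
    (i): 66 − 10 = 56 ≥ 55 [met]
    (j): 83 − 30 = 53 < 55 [not met]
  The respondent does not carry Stage III.2.
So the claimant prevails on this issue.
Per-issue: Issue I → claimant; Issue II → claimant; Issue III → claimant. The claimant must prevail on a majority of issues; overall, the claimant prevails.

claimant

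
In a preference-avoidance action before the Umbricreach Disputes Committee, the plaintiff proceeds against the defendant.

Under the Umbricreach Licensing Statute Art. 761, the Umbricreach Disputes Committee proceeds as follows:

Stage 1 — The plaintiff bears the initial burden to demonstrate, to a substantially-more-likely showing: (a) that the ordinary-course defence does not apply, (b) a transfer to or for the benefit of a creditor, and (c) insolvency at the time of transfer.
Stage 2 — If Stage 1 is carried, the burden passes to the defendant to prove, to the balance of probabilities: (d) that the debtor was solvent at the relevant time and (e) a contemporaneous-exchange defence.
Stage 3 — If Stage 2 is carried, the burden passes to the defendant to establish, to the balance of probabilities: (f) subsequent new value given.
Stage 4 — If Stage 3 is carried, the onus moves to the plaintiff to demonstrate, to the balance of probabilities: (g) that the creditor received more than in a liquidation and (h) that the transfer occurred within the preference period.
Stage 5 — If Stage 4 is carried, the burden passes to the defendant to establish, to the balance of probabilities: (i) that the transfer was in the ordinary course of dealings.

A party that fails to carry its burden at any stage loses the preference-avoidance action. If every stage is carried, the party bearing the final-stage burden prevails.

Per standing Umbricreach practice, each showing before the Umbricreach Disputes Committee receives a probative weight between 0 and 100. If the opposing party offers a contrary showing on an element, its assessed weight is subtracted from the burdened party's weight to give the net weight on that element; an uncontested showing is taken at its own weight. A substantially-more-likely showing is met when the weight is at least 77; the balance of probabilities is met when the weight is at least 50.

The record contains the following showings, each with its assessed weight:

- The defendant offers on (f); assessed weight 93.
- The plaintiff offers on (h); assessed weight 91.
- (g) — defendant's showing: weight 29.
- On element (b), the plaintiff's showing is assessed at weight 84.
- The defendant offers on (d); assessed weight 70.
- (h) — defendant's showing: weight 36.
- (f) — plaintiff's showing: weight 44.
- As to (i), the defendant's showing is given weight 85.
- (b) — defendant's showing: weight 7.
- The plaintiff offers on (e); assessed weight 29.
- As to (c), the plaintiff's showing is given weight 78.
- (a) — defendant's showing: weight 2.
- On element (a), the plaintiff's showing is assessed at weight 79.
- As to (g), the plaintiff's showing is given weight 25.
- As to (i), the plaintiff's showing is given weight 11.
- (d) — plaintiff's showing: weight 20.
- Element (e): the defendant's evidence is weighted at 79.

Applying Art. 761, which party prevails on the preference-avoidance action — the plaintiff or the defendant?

plaintiff

At Stage 1 the plaintiff must meet a substantially-more-likely showing (weight is at least 77): on (a) the weight is 79 less the opposing 2 gives net 77, ≥ 77, so (a) meets the standard; on (b) the weight is 84 less the opposing 7 gives net 77, ≥ 77, so (b) meets the standard; on (c) the weight is 78, ≥ 77, so (c) meets the standard.
  Stage 1 carried; the burden shifts to the defendant.
At Stage 2 the defendant must meet the balance of probabilities (weight is at least 50): on (d) the weight is 70 less the opposing 20 gives net 50, ≥ 50, so (d) meets the standard; on (e) the weight is 79 less the opposing 29 gives net 50, ≥ 50, so (e) meets the standard.
  Stage 2 carried; the burden remains with the defendant.
At Stage 3 the defendant must meet the balance of probabilities (weight is at least 50): on (f) the weight is 93 less the opposing 44 gives net 49, < 50, so (f) does not meet the standard.
  The defendant does not carry Stage 3.
So the plaintiff prevails.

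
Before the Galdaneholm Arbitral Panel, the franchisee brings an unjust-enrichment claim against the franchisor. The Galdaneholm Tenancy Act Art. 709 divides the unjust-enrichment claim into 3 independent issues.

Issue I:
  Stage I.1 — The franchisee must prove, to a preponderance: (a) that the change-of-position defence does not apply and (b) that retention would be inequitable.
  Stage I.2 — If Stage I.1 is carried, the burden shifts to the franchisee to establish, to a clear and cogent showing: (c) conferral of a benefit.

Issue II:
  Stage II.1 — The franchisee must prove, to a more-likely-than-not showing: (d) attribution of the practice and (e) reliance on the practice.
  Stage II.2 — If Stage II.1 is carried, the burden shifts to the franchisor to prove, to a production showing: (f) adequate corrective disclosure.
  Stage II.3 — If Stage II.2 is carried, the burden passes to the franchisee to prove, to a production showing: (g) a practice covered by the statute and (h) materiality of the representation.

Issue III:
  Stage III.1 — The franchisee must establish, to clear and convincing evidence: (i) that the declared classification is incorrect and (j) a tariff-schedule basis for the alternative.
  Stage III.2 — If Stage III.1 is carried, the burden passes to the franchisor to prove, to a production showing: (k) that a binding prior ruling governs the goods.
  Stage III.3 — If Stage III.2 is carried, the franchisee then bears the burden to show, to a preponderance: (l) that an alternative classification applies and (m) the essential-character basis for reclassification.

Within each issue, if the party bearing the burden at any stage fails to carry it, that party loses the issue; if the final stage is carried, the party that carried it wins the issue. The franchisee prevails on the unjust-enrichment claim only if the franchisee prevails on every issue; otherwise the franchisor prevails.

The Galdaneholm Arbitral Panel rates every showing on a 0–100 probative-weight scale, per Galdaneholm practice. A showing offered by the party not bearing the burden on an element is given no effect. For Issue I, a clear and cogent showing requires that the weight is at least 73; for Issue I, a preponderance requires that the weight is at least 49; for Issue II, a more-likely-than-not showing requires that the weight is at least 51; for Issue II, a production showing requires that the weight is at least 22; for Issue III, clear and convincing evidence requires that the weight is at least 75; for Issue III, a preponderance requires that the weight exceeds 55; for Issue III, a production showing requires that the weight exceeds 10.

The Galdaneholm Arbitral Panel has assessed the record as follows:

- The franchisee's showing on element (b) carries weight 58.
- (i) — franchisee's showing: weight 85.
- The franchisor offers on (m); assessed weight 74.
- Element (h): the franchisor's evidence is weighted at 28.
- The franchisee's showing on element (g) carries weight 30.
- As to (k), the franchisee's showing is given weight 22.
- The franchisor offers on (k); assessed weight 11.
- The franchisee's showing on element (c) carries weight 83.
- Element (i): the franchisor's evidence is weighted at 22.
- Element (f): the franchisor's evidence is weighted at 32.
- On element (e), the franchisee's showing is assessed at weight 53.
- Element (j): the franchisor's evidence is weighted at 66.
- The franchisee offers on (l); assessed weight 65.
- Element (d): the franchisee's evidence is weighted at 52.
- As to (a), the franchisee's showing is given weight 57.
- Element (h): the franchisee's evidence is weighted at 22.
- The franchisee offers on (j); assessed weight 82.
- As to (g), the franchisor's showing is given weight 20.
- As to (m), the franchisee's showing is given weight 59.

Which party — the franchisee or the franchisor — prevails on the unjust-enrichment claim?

— Issue I —
Stage I.1 (franchisee, a preponderance, weight is at least 49): (a) 57 ≥ 49 — meets; (b) 58 ≥ 49 — meets.
  Stage I.1 carried; the burden remains with the franchisee.
Stage I.2 (franchisee, a clear and cogent showing, weight is at least 73): (c) 83 ≥ 73 — meets.
  All elements met at the final stage.
Every stage carried; the franchisee prevails on this issue.
— Issue II —
Stage II.1 (franchisee, a more-likely-than-not showing, weight is at least 51): (d) 52 ≥ 51 — meets; (e) 53 ≥ 51 — meets.
  Stage II.1 is satisfied; the onus moves to the franchisor.
Stage II.2 (franchisor, a production showing, weight is at least 22): (f) 32 ≥ 22 — meets.
  Stage II.2 carried; the burden shifts to the franchisee.
Stage II.3 (franchisee, a production showing, weight is at least 22): (g) 30 (franchisor's 20 disregarded) ≥ 22 — meets; (h) 22 (franchisor's 28 disregarded) ≥ 22 — meets.
  Stage II.3 carried; the final stage is satisfied.
With every stage satisfied, the franchisee prevails on this issue.
— Issue III —
At Stage III.1 the franchisee must meet clear and convincing evidence (weight is at least 75): on (i) the weight is 85 (the franchisor's 22 is given no effect), which does reach 75, so (i) meets the standard; on (j) the weight is 82 (the franchisor's 66 is given no effect), which does reach 75, so (j) meets the standard.
  Stage III.1 is satisfied; the onus moves to the franchisor.
At Stage III.2 the franchisor must meet a production showing (weight exceeds 10): on (k) the weight is 11 (the franchisee's 22 is given no effect), > 10, so (k) meets the standard.
  The franchisor carries Stage III.2; the franchisee now bears the burden.
At Stage III.3 the franchisee must meet a preponderance (weight exceeds 55): on (l) the weight is 65, > 55, so (l) meets the standard; on (m) the weight is 59 (the franchisor's 74 is given no effect), which does exceed 55, so (m) meets the standard.
  The franchisee carries the last stage.
Every stage carried; the franchisee prevails on this issue.
Per-issue: Issue I → franchisee; Issue II → franchisee; Issue III → franchisee. The franchisee must prevail on every issue; overall, the franchisee prevails.

franchisee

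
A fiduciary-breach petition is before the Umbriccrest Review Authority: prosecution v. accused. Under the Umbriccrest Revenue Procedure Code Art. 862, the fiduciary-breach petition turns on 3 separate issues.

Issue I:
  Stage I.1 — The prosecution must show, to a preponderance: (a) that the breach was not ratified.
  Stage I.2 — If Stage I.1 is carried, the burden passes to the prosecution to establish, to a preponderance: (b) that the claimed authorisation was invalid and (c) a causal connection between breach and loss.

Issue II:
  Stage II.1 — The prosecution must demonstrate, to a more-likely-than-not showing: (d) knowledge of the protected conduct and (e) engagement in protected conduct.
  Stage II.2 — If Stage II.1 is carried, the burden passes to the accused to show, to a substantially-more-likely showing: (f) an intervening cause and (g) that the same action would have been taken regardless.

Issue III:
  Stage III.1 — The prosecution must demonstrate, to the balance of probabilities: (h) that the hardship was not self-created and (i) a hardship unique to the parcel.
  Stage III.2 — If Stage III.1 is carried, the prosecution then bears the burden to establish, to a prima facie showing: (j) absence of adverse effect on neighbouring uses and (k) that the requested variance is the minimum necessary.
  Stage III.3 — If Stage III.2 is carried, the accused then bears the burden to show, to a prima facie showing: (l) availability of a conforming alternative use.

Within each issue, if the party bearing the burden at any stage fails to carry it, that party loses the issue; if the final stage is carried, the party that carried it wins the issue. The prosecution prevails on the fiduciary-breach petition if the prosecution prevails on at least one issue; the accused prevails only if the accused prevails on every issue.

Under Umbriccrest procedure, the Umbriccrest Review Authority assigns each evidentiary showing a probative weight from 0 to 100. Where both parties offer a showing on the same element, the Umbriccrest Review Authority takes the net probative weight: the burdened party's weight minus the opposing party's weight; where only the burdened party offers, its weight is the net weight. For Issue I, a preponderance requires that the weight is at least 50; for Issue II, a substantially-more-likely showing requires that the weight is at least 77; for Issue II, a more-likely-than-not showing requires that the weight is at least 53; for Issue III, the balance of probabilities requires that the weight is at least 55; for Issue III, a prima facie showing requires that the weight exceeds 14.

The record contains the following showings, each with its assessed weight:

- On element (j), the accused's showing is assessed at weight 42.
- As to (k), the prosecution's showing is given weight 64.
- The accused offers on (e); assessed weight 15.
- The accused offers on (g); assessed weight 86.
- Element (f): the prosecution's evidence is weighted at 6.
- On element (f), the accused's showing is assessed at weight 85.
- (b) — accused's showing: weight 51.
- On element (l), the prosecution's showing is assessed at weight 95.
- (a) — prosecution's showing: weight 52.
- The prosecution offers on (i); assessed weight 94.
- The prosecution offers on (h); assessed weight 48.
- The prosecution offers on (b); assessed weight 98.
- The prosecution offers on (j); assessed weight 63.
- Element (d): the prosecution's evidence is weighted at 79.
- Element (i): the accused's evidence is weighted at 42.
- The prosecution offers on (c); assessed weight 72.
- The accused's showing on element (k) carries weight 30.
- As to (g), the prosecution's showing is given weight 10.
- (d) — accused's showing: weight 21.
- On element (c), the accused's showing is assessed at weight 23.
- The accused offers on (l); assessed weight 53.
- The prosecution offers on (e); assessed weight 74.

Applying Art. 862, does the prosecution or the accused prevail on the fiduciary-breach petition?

prosecution

— Issue I —
Stage I.1 — burden on prosecution; standard: a preponderance (weight is at least 50).
    (a): 52 ≥ 50 [met]
  Stage I.1 is satisfied; the prosecution continues to bear the burden.
Stage I.2 — burden on prosecution; standard: a preponderance (weight is at least 50).
    (b): 98 − 51 = 47 < 50 [not met]
    (c): 72 − 23 = 49 < 50 [not met]
  The prosecution does not carry Stage I.2.
The accused prevails on this issue.
— Issue II —
At Stage II.1 the prosecution must meet a more-likely-than-not showing (weight is at least 53): on (d) the weight is 79 less the opposing 21 gives net 58, which does reach 53, so (d) meets the standard; on (e) the weight is 74 less the opposing 15 gives net 59, ≥ 53, so (e) meets the standard.
  All elements met. The burden passes to the accused.
At Stage II.2 the accused must meet a substantially-more-likely showing (weight is at least 77): on (f) the weight is 85 less the opposing 6 gives net 79, which does reach 77, so (f) meets the standard; on (g) the weight is 86 less the opposing 10 gives net 76, which does not reach 77, so (g) does not meet the standard.
  The accused does not carry Stage II.2.
The prosecution prevails on this issue.
— Issue III —
Stage III.1 — burden on prosecution; standard: the balance of probabilities (weight is at least 55).
    (h): 48 < 55 [not met]
    (i): 94 − 42 = 52 < 55 [not met]
  The prosecution does not carry Stage III.1.
The analysis ends at Stage III.1; the accused prevails on this issue.
Per-issue: Issue I → accused; Issue II → prosecution; Issue III → accused. The prosecution must prevail on at least one issue; overall, the prosecution prevails.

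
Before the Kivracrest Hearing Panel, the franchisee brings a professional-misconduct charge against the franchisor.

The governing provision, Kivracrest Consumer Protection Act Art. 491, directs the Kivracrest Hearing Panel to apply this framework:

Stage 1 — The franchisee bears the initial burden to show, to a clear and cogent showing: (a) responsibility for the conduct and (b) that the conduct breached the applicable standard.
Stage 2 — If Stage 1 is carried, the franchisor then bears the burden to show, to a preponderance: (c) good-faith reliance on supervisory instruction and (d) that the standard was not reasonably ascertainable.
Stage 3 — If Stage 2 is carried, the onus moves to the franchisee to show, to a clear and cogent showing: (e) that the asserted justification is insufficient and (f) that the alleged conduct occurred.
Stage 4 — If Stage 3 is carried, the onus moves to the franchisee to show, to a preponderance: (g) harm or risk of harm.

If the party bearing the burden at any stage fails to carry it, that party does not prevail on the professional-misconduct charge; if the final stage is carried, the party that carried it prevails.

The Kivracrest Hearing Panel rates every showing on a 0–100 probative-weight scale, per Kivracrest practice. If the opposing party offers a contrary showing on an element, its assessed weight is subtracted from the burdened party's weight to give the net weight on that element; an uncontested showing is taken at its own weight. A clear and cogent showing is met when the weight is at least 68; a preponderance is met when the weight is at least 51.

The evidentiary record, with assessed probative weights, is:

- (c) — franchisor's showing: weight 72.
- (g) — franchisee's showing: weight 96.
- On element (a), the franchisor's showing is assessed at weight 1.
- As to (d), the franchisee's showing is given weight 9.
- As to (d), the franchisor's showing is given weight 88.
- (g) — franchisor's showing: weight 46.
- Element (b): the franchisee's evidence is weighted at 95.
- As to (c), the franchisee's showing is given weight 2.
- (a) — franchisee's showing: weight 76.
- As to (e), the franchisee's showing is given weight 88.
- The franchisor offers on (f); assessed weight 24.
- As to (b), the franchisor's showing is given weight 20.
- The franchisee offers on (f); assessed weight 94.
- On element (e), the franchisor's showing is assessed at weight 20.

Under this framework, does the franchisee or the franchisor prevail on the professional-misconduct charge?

At Stage 1 the franchisee must meet a clear and cogent showing (weight is at least 68): on (a) the weight is 76 less the opposing 1 gives net 75, ≥ 68, so (a) meets the standard; on (b) the weight is 95 less the opposing 20 gives net 75, which does reach 68, so (b) meets the standard.
  Stage 1 is satisfied; the onus moves to the franchisor.
At Stage 2 the franchisor must meet a preponderance (weight is at least 51): on (c) the weight is 72 less the opposing 2 gives net 70, ≥ 51, so (c) meets the standard; on (d) the weight is 88 less the opposing 9 gives net 79, which does reach 51, so (d) meets the standard.
  All elements met. The burden passes to the franchisee.
At Stage 3 the franchisee must meet a clear and cogent showing (weight is at least 68): on (e) the weight is 88 less the opposing 20 gives net 68, ≥ 68, so (e) meets the standard; on (f) the weight is 94 less the opposing 24 gives net 70, which does reach 68, so (f) meets the standard.
  Stage 3 carried; the burden remains with the franchisee.
At Stage 4 the franchisee must meet a preponderance (weight is at least 51): on (g) the weight is 96 less the opposing 46 gives net 50, which does not reach 51, so (g) does not meet the standard.
  Not every element is met, so the franchisee fails to carry Stage 4.
The analysis ends at Stage 4; the franchisor prevails.

franchisor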